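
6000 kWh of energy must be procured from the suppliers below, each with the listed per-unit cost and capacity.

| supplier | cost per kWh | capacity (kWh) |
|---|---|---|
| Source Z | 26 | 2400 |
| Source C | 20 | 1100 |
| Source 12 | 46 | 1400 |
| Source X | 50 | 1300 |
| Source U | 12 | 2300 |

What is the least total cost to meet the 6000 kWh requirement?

Cheapest first:
Take 2300 from Source U at 12 → need 3700 more.
Take 1100 from Source C at 20 → need 2600 more.
Source Z (26): use full 2400 → 200 kWh to go.
Source 12 (46): take the remaining 200 → done.
Source X: unused.
Cost = 2300×12 + 1100×20 + 2400×26 + 200×46 = 121200.

121200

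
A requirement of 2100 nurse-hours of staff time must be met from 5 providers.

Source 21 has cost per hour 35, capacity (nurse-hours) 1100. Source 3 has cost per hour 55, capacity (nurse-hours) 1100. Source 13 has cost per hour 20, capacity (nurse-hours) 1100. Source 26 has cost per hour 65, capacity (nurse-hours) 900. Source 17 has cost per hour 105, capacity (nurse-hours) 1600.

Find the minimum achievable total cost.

57000

Fill from the cheapest provider first.
Take 1100 from Source 13 at 20 → need 1000 more.
Source 21 (35): take the remaining 1000 → done.
Source 3, Source 26, Source 17: unused.
Cost = 1100×20 + 1000×35 = 57000.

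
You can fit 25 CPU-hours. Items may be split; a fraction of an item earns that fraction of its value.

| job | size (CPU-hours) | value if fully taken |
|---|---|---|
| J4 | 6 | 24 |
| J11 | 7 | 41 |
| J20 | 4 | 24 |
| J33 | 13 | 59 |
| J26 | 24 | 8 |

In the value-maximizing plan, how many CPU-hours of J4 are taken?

1

Best value per unit of size first: J20 24/4≈6, J11 41/7≈5.86, J33 59/13≈4.54, J4 24/6≈4, J26 8/24≈0.333.
Take all of J20 (4 CPU-hours, value 24) → 21 CPU-hours left.
J11: take in full, 7 CPU-hours for value 41 → 14 left.
Take all of J33 (13 CPU-hours, value 59) → 1 CPU-hours left.
1 CPU-hours left: a 1/6 share of J4 gives 24×1/6 = 4.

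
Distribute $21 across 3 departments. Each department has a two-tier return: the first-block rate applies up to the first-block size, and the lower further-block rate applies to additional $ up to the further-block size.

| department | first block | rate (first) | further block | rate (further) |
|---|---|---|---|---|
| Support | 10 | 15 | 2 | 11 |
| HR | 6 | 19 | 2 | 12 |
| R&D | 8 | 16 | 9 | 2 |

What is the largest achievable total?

347

Rank every tier by rate: HR/tier1 19 > R&D/tier1 16 > Support/tier1 15 > HR/tier2 12 > Support/tier2 11 > R&D/tier2 2.
HR/tier1 (19): +6 ; 15 left.
R&D tier1 at 16: fill all 8 ; 7 left.
Support tier1 at 15: only 7 left, fill 7.
Total = 19×6 + 16×8 + 15×7 = 347.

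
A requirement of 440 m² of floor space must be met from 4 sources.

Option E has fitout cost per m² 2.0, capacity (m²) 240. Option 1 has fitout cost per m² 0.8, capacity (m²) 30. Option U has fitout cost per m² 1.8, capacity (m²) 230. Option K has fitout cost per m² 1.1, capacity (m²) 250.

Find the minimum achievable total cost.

587

Use sources in increasing cost order.
Option 1 at 0.8: take all 30 m² → 410 still needed.
Option K at 1.1: take all 250 m² → 160 still needed.
Option U at 1.8: take 160 of its 230 → requirement met.
Option E: unused.
Cost = 30×0.8 + 250×1.1 + 160×1.8 = 587.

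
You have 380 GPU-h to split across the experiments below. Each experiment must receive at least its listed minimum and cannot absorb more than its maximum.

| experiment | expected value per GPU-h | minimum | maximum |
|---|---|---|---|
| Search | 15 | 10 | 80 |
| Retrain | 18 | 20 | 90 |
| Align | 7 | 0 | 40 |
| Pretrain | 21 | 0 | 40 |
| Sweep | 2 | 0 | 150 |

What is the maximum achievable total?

4200

Meeting every minimum uses 10+20+0+0+0 = 30 GPU-h, leaving 350.
Order the experiments by expected value per GPU-h: Pretrain 21 > Retrain 18 > Search 15 > Align 7 > Sweep 2.
Give Pretrain 40 more to hit its cap of 40 → 310 left.
Give Retrain 70 more to hit its cap of 90 → 240 left.
Search: +70 to 80 (cap) → 170 left.
Give Align 40 more to hit its cap of 40 → 130 left.
Only 130 left; Sweep takes them to reach 130.
Total = 15×80 + 18×90 + 7×40 + 21×40 + 2×130 = 4200.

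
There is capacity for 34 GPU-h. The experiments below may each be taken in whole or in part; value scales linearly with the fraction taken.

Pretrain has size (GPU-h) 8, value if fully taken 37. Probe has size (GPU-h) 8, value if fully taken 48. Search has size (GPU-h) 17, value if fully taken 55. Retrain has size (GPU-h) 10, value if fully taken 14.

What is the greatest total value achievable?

Sort by value density: Probe 48/8≈6, Pretrain 37/8≈4.62, Search 55/17≈3.24, Retrain 14/10≈1.4.
Take all of Probe (8 GPU-h, value 48) ; 26 GPU-h left.
All 8 GPU-h of Pretrain fit (value 37) ; 18 remain.
Take all of Search (17 GPU-h, value 55) ; 1 GPU-h left.
1 GPU-h left: a 1/10 share of Retrain gives 14×1/10 = 1.4.
Total value = 141.4.

141.4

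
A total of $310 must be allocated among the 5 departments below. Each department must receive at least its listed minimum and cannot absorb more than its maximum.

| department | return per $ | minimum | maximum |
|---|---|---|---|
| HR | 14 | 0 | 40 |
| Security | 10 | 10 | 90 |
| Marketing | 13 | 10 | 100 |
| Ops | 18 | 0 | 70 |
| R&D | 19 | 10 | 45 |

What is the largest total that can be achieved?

Meeting every minimum uses 0+10+10+0+10 = 30 $, leaving 280.
Rank by return per $: R&D 19 > Ops 18 > HR 14 > Marketing 13 > Security 10.
Give R&D 35 more to hit its cap of 45 — 245 left.
Ops takes 70 more to reach its cap of 70 — 175 left.
Give HR 40 more to hit its cap of 40 — 135 left.
Give Marketing 90 more to hit its cap of 100 — 45 left.
Security: +45 (room for 80) → 55. Pool exhausted.
Total = 14×40 + 10×55 + 13×100 + 18×70 + 19×45 = 4525.

4525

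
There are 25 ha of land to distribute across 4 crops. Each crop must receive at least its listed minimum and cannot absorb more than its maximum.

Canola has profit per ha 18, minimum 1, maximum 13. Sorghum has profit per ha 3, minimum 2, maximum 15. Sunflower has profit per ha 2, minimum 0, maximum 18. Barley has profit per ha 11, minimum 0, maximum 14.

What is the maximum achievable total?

Meeting every minimum uses 1+2+0+0 = 3 ha, leaving 22.
Order the crops by profit per ha: Canola 18 > Barley 11 > Sorghum 3 > Sunflower 2.
Canola takes 12 more to reach its cap of 13 → 10 left.
Only 10 left; Barley takes them to reach 10.
Total = 18×13 + 3×2 + 11×10 = 350.

350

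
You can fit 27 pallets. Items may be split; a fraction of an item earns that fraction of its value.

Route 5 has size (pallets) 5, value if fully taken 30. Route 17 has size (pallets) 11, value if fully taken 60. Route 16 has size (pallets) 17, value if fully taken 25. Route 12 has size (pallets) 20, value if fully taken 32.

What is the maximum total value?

Sort by value density: Route 5 30/5≈6, Route 17 60/11≈5.45, Route 12 32/20≈1.6, Route 16 25/17≈1.47.
Take all of Route 5 (5 pallets, value 30) → 22 pallets left.
All 11 pallets of Route 17 fit (value 60) → 11 remain.
Only 11 pallets remain; take 11/20 of Route 12 for value 32×11/20 = 17.6.
Total value = 107.6.

107.6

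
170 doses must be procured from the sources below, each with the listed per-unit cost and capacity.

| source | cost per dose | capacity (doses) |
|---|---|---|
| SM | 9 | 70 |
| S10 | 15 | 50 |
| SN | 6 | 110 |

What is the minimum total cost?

1200

Use sources in increasing cost order.
SN (6): use full 110 — 60 doses to go.
SM (9): take the remaining 60 — done.
S10: unused.
Cost = 110×6 + 60×9 = 1200.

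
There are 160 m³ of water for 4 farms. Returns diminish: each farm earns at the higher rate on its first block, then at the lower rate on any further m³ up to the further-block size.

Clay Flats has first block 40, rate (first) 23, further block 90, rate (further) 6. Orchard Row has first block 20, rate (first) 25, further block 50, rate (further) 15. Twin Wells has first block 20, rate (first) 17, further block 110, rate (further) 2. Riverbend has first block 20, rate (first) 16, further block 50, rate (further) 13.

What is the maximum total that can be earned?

Order all 8 blocks by rate: Orchard Row/first 25 > Clay Flats/first 23 > Twin Wells/first 17 > Riverbend/first 16 > Orchard Row/second 15 > Riverbend/second 13 > Clay Flats/second 6 > Twin Wells/second 2.
Orchard Row first at 25: fill all 20 — 140 left.
Fill Clay Flats first block (40 at 23) — 100 left.
Fill Twin Wells first block (20 at 17) — 80 left.
Riverbend/first (16): +20 — 60 left.
Orchard Row/second (15): +50 — 10 left.
Riverbend/second: +10 of 50 at 13; pool empty.
Total = 25×20 + 23×40 + 17×20 + 16×20 + 15×50 + 13×10 = 2960.

2960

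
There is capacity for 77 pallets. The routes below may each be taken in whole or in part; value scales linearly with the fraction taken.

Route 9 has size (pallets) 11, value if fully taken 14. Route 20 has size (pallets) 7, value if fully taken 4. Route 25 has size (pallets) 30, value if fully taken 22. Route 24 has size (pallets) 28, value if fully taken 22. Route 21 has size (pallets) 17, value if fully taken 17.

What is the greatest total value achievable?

68.4

Rank by value-to-size ratio: Route 9 14/11≈1.27, Route 21 17/17≈1, Route 24 22/28≈0.786, Route 25 22/30≈0.733, Route 20 4/7≈0.571.
All 11 pallets of Route 9 fit (value 14) → 66 remain.
Take all of Route 21 (17 pallets, value 17) → 49 pallets left.
Route 24: take in full, 28 pallets for value 22 → 21 left.
Only 21 pallets remain; take 21/30 of Route 25 for value 22×21/30 = 15.4.
Total value = 68.4.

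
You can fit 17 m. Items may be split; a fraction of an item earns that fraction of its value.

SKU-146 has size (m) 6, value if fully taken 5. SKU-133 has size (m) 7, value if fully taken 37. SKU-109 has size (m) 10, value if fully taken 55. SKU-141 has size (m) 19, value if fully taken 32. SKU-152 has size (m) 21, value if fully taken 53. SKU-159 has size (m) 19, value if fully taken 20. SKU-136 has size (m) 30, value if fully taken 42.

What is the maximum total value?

Best value per unit of size first: SKU-109 55/10≈5.5, SKU-133 37/7≈5.29, SKU-152 53/21≈2.52, SKU-141 32/19≈1.68, SKU-136 42/30≈1.4, SKU-159 20/19≈1.05, SKU-146 5/6≈0.833.
SKU-109: take in full, 10 m for value 55 ; 7 left.
All 7 m of SKU-133 fit (value 37) ; 0 remain.
Total value = 92.

92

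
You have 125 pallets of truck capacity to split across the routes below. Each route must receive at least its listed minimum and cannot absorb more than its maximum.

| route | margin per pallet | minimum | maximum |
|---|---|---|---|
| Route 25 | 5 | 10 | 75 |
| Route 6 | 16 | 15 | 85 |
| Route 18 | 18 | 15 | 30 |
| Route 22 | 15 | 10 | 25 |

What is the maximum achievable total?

1940

Meeting every minimum uses 10+15+15+10 = 50 pallets, leaving 75.
Highest margin per pallet first: Route 18 18 > Route 6 16 > Route 22 15 > Route 25 5.
Route 18 takes 15 more to reach its cap of 30 ; 60 left.
Route 6 has room for 70 more but only 60 remain, so it gets 75.
Total = 5×10 + 16×75 + 18×30 + 15×10 = 1940.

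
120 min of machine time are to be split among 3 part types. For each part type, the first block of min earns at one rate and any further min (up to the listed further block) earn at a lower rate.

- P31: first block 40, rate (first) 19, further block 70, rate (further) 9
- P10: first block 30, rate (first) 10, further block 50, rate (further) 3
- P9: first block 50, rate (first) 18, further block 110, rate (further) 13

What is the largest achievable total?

2050

Treat each block as its own option and order by rate: P31/first 19 > P9/first 18 > P9/second 13 > P10/first 10 > P31/second 9 > P10/second 3.
P31/first (19): +40 — 80 left.
P9 first at 18: fill all 50 — 30 left.
30 remain; put them into P9 second at 13.
Total = 19×40 + 18×50 + 13×30 = 2050.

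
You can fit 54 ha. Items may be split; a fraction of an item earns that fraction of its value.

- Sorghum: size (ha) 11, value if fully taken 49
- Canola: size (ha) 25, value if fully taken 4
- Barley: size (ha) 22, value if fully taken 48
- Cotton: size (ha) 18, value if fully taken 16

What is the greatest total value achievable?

113.48

Rank by value-to-size ratio: Sorghum 49/11≈4.45, Barley 48/22≈2.18, Cotton 16/18≈0.889, Canola 4/25≈0.16.
Sorghum: take in full, 11 ha for value 49 — 43 left.
Take all of Barley (22 ha, value 48) — 21 ha left.
Take all of Cotton (18 ha, value 16) — 3 ha left.
Only 3 ha remain; take 3/25 of Canola for value 4×3/25 = 0.48.
Total value = 113.48.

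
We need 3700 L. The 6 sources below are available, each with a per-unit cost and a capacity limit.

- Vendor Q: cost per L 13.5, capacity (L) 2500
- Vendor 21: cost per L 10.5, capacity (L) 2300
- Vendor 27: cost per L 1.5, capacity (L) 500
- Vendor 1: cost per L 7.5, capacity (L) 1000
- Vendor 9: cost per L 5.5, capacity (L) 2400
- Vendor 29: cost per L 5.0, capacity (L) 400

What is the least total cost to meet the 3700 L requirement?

Use sources in increasing cost order.
Vendor 27 (1.5): use full 500 → 3200 L to go.
Vendor 29 (5.0): use full 400 → 2800 L to go.
Take 2400 from Vendor 9 at 5.5 → need 400 more.
Take 400 from Vendor 1 at 7.5 to finish.
Vendor 21, Vendor Q: unused.
Cost = 500×1.5 + 400×5.0 + 2400×5.5 + 400×7.5 = 18950.

18950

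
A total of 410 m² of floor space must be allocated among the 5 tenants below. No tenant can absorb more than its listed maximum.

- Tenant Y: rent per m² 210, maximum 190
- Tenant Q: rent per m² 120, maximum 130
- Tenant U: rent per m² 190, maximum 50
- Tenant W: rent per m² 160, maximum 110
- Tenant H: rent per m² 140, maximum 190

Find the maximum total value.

Highest rent per m² first: Tenant Y 210 > Tenant U 190 > Tenant W 160 > Tenant H 140 > Tenant Q 120.
Give Tenant Y 190 to hit its cap of 190 → 220 left.
Tenant U takes 50 to reach its cap of 50 → 170 left.
Tenant W takes 110 to reach its cap of 110 → 60 left.
Only 60 left; Tenant H takes them to reach 60.
Total = 210×190 + 190×50 + 160×110 + 140×60 = 75400.

75400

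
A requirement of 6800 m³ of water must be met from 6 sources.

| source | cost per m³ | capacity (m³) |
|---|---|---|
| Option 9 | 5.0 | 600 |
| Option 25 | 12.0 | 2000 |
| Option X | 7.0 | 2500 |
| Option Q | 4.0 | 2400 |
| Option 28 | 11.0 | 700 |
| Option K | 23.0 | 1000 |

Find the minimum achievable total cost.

Use sources in increasing cost order.
Option Q (4.0): use full 2400 ; 4400 m³ to go.
Option 9 (5.0): use full 600 ; 3800 m³ to go.
Option X (7.0): use full 2500 ; 1300 m³ to go.
Take 700 from Option 28 at 11.0 ; need 600 more.
Take 600 from Option 25 at 12.0 to finish.
Option K: unused.
Cost = 2400×4.0 + 600×5.0 + 2500×7.0 + 700×11.0 + 600×12.0 = 45000.

45000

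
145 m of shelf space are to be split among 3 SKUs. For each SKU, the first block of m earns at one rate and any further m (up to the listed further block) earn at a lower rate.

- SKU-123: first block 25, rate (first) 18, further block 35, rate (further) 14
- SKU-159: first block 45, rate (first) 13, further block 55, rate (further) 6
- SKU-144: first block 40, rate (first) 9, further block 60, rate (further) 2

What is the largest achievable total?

Treat each block as its own option and order by rate: SKU-123/T1 18 > SKU-123/T2 14 > SKU-159/T1 13 > SKU-144/T1 9 > SKU-159/T2 6 > SKU-144/T2 2.
SKU-123 T1 at 18: fill all 25 → 120 left.
Fill SKU-123 T2 block (35 at 14) → 85 left.
SKU-159/T1 (13): +45 → 40 left.
SKU-144 T1 at 9: fill all 40 → 0 left.
Total = 18×25 + 14×35 + 13×45 + 9×40 = 1885.

1885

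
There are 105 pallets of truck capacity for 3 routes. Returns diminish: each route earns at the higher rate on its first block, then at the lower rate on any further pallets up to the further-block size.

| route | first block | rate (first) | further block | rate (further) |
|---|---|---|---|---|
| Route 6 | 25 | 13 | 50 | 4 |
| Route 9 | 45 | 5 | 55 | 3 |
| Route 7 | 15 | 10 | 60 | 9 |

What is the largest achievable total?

1040

Treat each block as its own option and order by rate: Route 6/first 13 > Route 7/first 10 > Route 7/second 9 > Route 9/first 5 > Route 6/second 4 > Route 9/second 3.
Route 6 first at 13: fill all 25 → 80 left.
Route 7 first at 10: fill all 15 → 65 left.
Fill Route 7 second block (60 at 9) → 5 left.
Route 9 first at 5: only 5 left, fill 5.
Total = 13×25 + 10×15 + 9×60 + 5×5 = 1040.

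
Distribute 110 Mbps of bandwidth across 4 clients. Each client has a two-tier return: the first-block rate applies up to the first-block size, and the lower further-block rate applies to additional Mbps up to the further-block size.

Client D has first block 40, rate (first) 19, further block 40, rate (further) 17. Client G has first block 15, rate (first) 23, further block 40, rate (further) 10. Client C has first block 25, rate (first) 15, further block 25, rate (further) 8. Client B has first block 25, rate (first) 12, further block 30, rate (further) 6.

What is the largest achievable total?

2010

Rank every tier by rate: Client G/first 23 > Client D/first 19 > Client D/second 17 > Client C/first 15 > Client B/first 12 > Client G/second 10 > Client C/second 8 > Client B/second 6.
Client G/first (23): +15 — 95 left.
Fill Client D first block (40 at 19) — 55 left.
Fill Client D second block (40 at 17) — 15 left.
Client C/first: +15 of 25 at 15; pool empty.
Total = 23×15 + 19×40 + 17×40 + 15×15 = 2010.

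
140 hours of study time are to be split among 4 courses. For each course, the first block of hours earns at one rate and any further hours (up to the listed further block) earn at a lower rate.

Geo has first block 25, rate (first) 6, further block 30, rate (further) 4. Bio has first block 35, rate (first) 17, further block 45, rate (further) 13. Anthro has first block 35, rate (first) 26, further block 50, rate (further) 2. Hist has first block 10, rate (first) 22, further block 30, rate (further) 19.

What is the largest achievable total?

2685

Rank every tier by rate: Anthro/first 26 > Hist/first 22 > Hist/second 19 > Bio/first 17 > Bio/second 13 > Geo/first 6 > Geo/second 4 > Anthro/second 2.
Anthro first at 26: fill all 35 ; 105 left.
Hist first at 22: fill all 10 ; 95 left.
Fill Hist second block (30 at 19) ; 65 left.
Bio first at 17: fill all 35 ; 30 left.
Bio second at 13: only 30 left, fill 30.
Total = 26×35 + 22×10 + 19×30 + 17×35 + 13×30 = 2685.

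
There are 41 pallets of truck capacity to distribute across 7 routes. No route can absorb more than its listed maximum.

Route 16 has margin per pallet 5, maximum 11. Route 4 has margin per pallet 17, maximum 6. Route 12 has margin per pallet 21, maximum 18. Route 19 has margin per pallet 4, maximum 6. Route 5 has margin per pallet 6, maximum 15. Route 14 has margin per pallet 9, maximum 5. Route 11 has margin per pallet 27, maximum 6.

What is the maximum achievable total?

723

Order the routes by margin per pallet: Route 11 27 > Route 12 21 > Route 4 17 > Route 14 9 > Route 5 6 > Route 16 5 > Route 19 4.
Give Route 11 6 to hit its cap of 6 → 35 left.
Route 12: +18 to 18 (cap) → 17 left.
Route 4 takes 6 to reach its cap of 6 → 11 left.
Route 14: +5 to 5 (cap) → 6 left.
Route 5 has room for 15 but only 6 remain, so it gets 6.
Total = 17×6 + 21×18 + 6×6 + 9×5 + 27×6 = 723.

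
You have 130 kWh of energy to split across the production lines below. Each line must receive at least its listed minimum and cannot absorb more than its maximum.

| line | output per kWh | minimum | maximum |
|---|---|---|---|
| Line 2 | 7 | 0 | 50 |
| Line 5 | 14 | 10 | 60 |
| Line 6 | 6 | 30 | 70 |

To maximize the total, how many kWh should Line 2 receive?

40

Meeting every minimum uses 0+10+30 = 40 kWh, leaving 90.
Highest output per kWh first: Line 5 14 > Line 2 7 > Line 6 6.
Line 5 takes 50 more to reach its cap of 60 → 40 left.
Only 40 left; Line 2 takes them to reach 40.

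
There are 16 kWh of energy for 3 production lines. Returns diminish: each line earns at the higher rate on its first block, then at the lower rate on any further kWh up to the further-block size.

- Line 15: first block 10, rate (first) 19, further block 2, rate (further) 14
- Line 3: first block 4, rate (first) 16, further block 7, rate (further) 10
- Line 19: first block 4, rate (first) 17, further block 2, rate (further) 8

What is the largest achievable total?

290

Rank every tier by rate: Line 15/first 19 > Line 19/first 17 > Line 3/first 16 > Line 15/second 14 > Line 3/second 10 > Line 19/second 8.
Line 15 first at 19: fill all 10 ; 6 left.
Line 19/first (17): +4 ; 2 left.
Line 3/first: +2 of 4 at 16; pool empty.
Total = 19×10 + 17×4 + 16×2 = 290.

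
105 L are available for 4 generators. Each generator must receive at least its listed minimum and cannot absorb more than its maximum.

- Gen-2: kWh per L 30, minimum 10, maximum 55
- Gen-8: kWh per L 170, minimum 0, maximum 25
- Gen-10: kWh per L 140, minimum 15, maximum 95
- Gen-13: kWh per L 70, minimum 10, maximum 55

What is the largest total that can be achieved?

13650

Meeting every minimum uses 10+0+15+10 = 35 L, leaving 70.
Rank by kWh per L: Gen-8 170 > Gen-10 140 > Gen-13 70 > Gen-2 30.
Gen-8: +25 to 25 (cap) — 45 left.
Gen-10: +45 (room for 80) → 60. Pool exhausted.
Total = 30×10 + 170×25 + 140×60 + 70×10 = 13650.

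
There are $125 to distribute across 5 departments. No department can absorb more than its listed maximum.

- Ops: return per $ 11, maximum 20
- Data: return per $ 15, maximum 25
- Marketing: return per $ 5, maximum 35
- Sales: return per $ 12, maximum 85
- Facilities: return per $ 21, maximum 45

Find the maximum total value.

Highest return per $ first: Facilities 21 > Data 15 > Sales 12 > Ops 11 > Marketing 5.
Give Facilities 45 to hit its cap of 45 ; 80 left.
Data: +25 to 25 (cap) ; 55 left.
Sales: +55 (room for 85) → 55. Pool exhausted.
Total = 15×25 + 12×55 + 21×45 = 1980.

1980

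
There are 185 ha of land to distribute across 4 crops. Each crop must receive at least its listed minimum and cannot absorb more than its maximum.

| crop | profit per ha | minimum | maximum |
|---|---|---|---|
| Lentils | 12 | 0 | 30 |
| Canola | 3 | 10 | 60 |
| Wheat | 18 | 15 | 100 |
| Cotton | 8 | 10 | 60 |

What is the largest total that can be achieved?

Meeting every minimum uses 0+10+15+10 = 35 ha, leaving 150.
Rank by profit per ha: Wheat 18 > Lentils 12 > Cotton 8 > Canola 3.
Wheat: +85 to 100 (cap) ; 65 left.
Lentils: +30 to 30 (cap) ; 35 left.
Cotton: +35 (room for 50) → 45. Pool exhausted.
Total = 12×30 + 3×10 + 18×100 + 8×45 = 2550.

2550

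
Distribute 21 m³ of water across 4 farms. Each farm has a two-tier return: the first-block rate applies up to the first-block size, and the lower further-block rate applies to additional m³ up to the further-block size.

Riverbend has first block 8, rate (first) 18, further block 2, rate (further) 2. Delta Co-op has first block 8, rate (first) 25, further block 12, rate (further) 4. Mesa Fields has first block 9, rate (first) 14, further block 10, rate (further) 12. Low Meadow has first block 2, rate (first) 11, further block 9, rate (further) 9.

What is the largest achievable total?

414

Treat each block as its own option and order by rate: Delta Co-op/T1 25 > Riverbend/T1 18 > Mesa Fields/T1 14 > Mesa Fields/T2 12 > Low Meadow/T1 11 > Low Meadow/T2 9 > Delta Co-op/T2 4 > Riverbend/T2 2.
Fill Delta Co-op T1 block (8 at 25) ; 13 left.
Riverbend T1 at 18: fill all 8 ; 5 left.
5 remain; put them into Mesa Fields T1 at 14.
Total = 25×8 + 18×8 + 14×5 = 414.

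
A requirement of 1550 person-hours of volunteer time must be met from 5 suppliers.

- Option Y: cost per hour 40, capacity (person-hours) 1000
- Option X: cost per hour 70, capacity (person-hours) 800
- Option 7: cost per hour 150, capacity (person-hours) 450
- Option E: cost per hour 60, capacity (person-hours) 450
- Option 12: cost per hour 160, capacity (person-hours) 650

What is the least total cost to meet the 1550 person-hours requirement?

74000

Cheapest first:
Option Y at 40: take all 1000 person-hours — 550 still needed.
Take 450 from Option E at 60 — need 100 more.
Take 100 from Option X at 70 to finish.
Option 7, Option 12: unused.
Cost = 1000×40 + 450×60 + 100×70 = 74000.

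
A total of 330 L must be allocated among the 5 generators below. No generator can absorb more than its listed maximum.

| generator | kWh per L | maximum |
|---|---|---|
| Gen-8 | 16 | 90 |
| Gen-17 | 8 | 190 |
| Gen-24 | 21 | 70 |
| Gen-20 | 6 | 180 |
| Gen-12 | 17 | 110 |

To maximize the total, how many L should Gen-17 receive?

Order the generators by kWh per L: Gen-24 21 > Gen-12 17 > Gen-8 16 > Gen-17 8 > Gen-20 6.
Give Gen-24 70 to hit its cap of 70 ; 260 left.
Gen-12 takes 110 to reach its cap of 110 ; 150 left.
Gen-8: +90 to 90 (cap) ; 60 left.
Gen-17 has room for 190 but only 60 remain, so it gets 60.

60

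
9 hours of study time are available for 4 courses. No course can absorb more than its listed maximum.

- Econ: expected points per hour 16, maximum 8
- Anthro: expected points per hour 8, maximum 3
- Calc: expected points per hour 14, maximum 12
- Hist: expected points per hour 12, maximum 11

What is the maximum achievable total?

142

Order the courses by expected points per hour: Econ 16 > Calc 14 > Hist 12 > Anthro 8.
Econ: +8 to 8 (cap) → 1 left.
Only 1 left; Calc takes them to reach 1.
Total = 16×8 + 14×1 = 142.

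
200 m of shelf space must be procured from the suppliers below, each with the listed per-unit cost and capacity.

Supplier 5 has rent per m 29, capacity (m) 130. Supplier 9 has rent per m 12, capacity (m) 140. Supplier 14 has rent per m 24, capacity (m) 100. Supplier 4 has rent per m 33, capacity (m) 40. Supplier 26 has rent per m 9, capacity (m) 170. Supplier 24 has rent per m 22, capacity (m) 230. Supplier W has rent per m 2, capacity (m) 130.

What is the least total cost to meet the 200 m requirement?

890

Cheapest first:
Supplier W (2): use full 130 ; 70 m to go.
Supplier 26 at 9: take 70 of its 170 ; requirement met.
Supplier 9, Supplier 24, Supplier 14, Supplier 5, Supplier 4: unused.
Cost = 130×2 + 70×9 = 890.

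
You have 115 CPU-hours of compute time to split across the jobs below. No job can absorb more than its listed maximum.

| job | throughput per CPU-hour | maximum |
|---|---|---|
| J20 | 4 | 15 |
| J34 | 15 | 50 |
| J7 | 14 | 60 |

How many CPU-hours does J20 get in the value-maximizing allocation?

5

Rank by throughput per CPU-hour: J34 15 > J7 14 > J20 4.
J34 takes 50 to reach its cap of 50 ; 65 left.
J7: +60 to 60 (cap) ; 5 left.
J20: +5 (room for 15) → 5. Pool exhausted.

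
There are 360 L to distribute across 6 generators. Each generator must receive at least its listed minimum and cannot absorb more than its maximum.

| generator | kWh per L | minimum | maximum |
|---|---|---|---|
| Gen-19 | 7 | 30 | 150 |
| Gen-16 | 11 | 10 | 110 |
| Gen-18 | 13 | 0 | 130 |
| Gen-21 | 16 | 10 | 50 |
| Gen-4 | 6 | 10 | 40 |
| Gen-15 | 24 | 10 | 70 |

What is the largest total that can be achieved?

Meeting every minimum uses 30+10+0+10+10+10 = 70 L, leaving 290.
Order the generators by kWh per L: Gen-15 24 > Gen-21 16 > Gen-18 13 > Gen-16 11 > Gen-19 7 > Gen-4 6.
Gen-15 takes 60 more to reach its cap of 70 ; 230 left.
Give Gen-21 40 more to hit its cap of 50 ; 190 left.
Give Gen-18 130 more to hit its cap of 130 ; 60 left.
Gen-16: +60 (room for 100) → 70. Pool exhausted.
Total = 7×30 + 11×70 + 13×130 + 16×50 + 6×10 + 24×70 = 5210.

5210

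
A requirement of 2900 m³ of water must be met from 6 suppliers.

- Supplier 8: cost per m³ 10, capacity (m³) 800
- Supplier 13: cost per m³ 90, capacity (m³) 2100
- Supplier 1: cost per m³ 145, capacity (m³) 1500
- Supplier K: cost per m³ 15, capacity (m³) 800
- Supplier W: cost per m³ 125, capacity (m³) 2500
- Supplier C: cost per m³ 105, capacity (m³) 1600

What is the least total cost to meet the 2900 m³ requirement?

137000

Use suppliers in increasing cost order.
Supplier 8 (10): use full 800 — 2100 m³ to go.
Supplier K (15): use full 800 — 1300 m³ to go.
Take 1300 from Supplier 13 at 90 to finish.
Supplier C, Supplier W, Supplier 1: unused.
Cost = 800×10 + 800×15 + 1300×90 = 137000.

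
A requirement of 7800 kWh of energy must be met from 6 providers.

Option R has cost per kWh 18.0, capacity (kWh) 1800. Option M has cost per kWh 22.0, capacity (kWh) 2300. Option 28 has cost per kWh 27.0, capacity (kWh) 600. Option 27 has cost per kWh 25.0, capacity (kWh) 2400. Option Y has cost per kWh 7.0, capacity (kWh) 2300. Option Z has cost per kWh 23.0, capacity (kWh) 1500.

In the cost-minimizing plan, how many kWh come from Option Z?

1400

Use providers in increasing cost order.
Option Y at 7.0: take all 2300 kWh — 5500 still needed.
Option R at 18.0: take all 1800 kWh — 3700 still needed.
Take 2300 from Option M at 22.0 — need 1400 more.
Option Z at 23.0: take 1400 of its 1500 — requirement met.
Option 27, Option 28: unused.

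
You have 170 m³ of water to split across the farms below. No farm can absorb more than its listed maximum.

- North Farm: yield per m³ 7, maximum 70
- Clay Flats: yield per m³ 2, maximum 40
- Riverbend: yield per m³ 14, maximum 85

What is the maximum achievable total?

Order the farms by yield per m³: Riverbend 14 > North Farm 7 > Clay Flats 2.
Riverbend takes 85 to reach its cap of 85 → 85 left.
Give North Farm 70 to hit its cap of 70 → 15 left.
Only 15 left; Clay Flats takes them to reach 15.
Total = 7×70 + 2×15 + 14×85 = 1710.

1710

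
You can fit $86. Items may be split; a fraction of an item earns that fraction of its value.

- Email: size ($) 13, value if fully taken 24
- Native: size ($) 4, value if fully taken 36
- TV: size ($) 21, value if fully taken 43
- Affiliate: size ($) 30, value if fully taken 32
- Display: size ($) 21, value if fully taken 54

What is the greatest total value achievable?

185.8

Best value per unit of size first: Native 36/4≈9, Display 54/21≈2.57, TV 43/21≈2.05, Email 24/13≈1.85, Affiliate 32/30≈1.07.
Take all of Native (4 $, value 36) — 82 $ left.
Take all of Display (21 $, value 54) — 61 $ left.
All 21 $ of TV fit (value 43) — 40 remain.
All 13 $ of Email fit (value 24) — 27 remain.
Fill the last 27 $ with part of Affiliate: 27/30 of it earns 28.8.
Total value = 185.8.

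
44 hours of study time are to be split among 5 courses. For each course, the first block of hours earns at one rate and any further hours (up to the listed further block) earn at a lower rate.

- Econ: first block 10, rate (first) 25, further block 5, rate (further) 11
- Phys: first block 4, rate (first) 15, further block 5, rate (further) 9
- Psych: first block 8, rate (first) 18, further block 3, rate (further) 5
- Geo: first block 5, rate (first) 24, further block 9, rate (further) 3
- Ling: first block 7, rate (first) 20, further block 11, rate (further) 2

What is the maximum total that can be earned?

814

Rank every tier by rate: Econ/tier1 25 > Geo/tier1 24 > Ling/tier1 20 > Psych/tier1 18 > Phys/tier1 15 > Econ/tier2 11 > Phys/tier2 9 > Psych/tier2 5 > Geo/tier2 3 > Ling/tier2 2.
Econ tier1 at 25: fill all 10 ; 34 left.
Geo/tier1 (24): +5 ; 29 left.
Ling/tier1 (20): +7 ; 22 left.
Psych tier1 at 18: fill all 8 ; 14 left.
Fill Phys tier1 block (4 at 15) ; 10 left.
Econ/tier2 (11): +5 ; 5 left.
Phys tier2 at 9: fill all 5 ; 0 left.
Total = 25×10 + 24×5 + 20×7 + 18×8 + 15×4 + 11×5 + 9×5 = 814.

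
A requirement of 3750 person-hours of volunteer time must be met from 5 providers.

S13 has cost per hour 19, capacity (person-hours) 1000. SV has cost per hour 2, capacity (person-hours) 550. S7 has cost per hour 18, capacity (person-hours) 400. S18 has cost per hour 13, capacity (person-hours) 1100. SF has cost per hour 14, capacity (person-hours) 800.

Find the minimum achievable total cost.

Cheapest first:
Take 550 from SV at 2 → need 3200 more.
S18 (13): use full 1100 → 2100 person-hours to go.
SF at 14: take all 800 person-hours → 1300 still needed.
Take 400 from S7 at 18 → need 900 more.
Take 900 from S13 at 19 to finish.
Cost = 550×2 + 1100×13 + 800×14 + 400×18 + 900×19 = 50900.

50900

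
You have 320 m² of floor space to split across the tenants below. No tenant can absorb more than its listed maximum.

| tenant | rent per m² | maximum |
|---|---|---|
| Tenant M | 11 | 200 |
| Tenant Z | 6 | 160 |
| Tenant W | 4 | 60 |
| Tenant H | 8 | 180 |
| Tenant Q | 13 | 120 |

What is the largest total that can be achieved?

3760

Order the tenants by rent per m²: Tenant Q 13 > Tenant M 11 > Tenant H 8 > Tenant Z 6 > Tenant W 4.
Tenant Q takes 120 to reach its cap of 120 — 200 left.
Tenant M: +200 to 200 (cap) — 0 left.
Total = 11×200 + 13×120 = 3760.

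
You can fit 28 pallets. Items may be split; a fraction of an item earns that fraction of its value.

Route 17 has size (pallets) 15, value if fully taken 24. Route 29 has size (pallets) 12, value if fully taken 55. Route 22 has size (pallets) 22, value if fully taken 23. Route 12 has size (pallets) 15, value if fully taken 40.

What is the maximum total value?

96.6

Rank by value-to-size ratio: Route 29 55/12≈4.58, Route 12 40/15≈2.67, Route 17 24/15≈1.6, Route 22 23/22≈1.05.
Route 29: take in full, 12 pallets for value 55 → 16 left.
Route 12: take in full, 15 pallets for value 40 → 1 left.
Fill the last 1 pallets with part of Route 17: 1/15 of it earns 1.6.
Total value = 96.6.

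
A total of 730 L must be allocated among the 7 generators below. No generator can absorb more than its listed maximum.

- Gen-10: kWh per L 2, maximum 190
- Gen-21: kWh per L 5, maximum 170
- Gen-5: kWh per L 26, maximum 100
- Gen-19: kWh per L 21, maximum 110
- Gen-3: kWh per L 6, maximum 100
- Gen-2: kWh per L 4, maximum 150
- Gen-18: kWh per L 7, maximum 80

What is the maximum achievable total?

Order the generators by kWh per L: Gen-5 26 > Gen-19 21 > Gen-18 7 > Gen-3 6 > Gen-21 5 > Gen-2 4 > Gen-10 2.
Gen-5 takes 100 to reach its cap of 100 ; 630 left.
Give Gen-19 110 to hit its cap of 110 ; 520 left.
Gen-18: +80 to 80 (cap) ; 440 left.
Give Gen-3 100 to hit its cap of 100 ; 340 left.
Gen-21: +170 to 170 (cap) ; 170 left.
Gen-2: +150 to 150 (cap) ; 20 left.
Only 20 left; Gen-10 takes them to reach 20.
Total = 2×20 + 5×170 + 26×100 + 21×110 + 6×100 + 4×150 + 7×80 = 7560.

7560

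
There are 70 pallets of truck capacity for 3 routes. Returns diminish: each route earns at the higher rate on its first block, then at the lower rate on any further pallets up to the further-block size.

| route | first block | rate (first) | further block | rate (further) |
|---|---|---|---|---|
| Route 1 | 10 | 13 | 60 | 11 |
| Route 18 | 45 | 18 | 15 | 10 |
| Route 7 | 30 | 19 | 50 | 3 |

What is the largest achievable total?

Treat each block as its own option and order by rate: Route 7/T1 19 > Route 18/T1 18 > Route 1/T1 13 > Route 1/T2 11 > Route 18/T2 10 > Route 7/T2 3.
Route 7/T1 (19): +30 ; 40 left.
40 remain; put them into Route 18 T1 at 18.
Total = 19×30 + 18×40 = 1290.

1290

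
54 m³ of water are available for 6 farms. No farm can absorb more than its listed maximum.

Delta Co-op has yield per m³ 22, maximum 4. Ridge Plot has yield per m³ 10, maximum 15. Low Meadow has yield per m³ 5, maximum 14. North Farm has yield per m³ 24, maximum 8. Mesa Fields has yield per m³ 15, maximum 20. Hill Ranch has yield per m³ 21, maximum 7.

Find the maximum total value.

877

Highest yield per m³ first: North Farm 24 > Delta Co-op 22 > Hill Ranch 21 > Mesa Fields 15 > Ridge Plot 10 > Low Meadow 5.
North Farm takes 8 to reach its cap of 8 ; 46 left.
Give Delta Co-op 4 to hit its cap of 4 ; 42 left.
Hill Ranch: +7 to 7 (cap) ; 35 left.
Mesa Fields takes 20 to reach its cap of 20 ; 15 left.
Ridge Plot: +15 to 15 (cap) ; 0 left.
Total = 22×4 + 10×15 + 24×8 + 15×20 + 21×7 = 877.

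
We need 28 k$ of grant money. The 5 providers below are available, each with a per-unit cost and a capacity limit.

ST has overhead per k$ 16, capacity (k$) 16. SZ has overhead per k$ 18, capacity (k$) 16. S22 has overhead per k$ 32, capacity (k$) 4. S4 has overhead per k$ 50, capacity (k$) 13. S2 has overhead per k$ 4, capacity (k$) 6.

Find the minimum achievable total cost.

Cheapest first:
S2 at 4: take all 6 k$ → 22 still needed.
ST (16): use full 16 → 6 k$ to go.
SZ (18): take the remaining 6 → done.
S22, S4: unused.
Cost = 6×4 + 16×16 + 6×18 = 388.

388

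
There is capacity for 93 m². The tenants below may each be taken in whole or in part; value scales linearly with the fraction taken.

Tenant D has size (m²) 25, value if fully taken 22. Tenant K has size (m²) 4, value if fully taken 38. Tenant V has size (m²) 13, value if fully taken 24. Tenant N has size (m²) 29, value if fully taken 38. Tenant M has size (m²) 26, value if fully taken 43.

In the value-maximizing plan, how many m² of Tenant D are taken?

Rank by value-to-size ratio: Tenant K 38/4≈9.5, Tenant V 24/13≈1.85, Tenant M 43/26≈1.65, Tenant N 38/29≈1.31, Tenant D 22/25≈0.88.
All 4 m² of Tenant K fit (value 38) — 89 remain.
Tenant V: take in full, 13 m² for value 24 — 76 left.
Tenant M: take in full, 26 m² for value 43 — 50 left.
Take all of Tenant N (29 m², value 38) — 21 m² left.
Only 21 m² remain; take 21/25 of Tenant D for value 22×21/25 = 18.48.

21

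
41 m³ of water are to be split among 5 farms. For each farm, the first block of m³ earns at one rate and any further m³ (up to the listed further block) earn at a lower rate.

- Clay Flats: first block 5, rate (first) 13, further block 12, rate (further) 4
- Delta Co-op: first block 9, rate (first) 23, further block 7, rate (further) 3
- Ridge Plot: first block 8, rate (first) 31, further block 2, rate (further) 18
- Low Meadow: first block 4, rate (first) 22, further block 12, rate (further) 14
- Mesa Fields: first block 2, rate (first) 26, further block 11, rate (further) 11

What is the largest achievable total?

Rank every tier by rate: Ridge Plot/first 31 > Mesa Fields/first 26 > Delta Co-op/first 23 > Low Meadow/first 22 > Ridge Plot/second 18 > Low Meadow/second 14 > Clay Flats/first 13 > Mesa Fields/second 11 > Clay Flats/second 4 > Delta Co-op/second 3.
Fill Ridge Plot first block (8 at 31) ; 33 left.
Fill Mesa Fields first block (2 at 26) ; 31 left.
Delta Co-op first at 23: fill all 9 ; 22 left.
Low Meadow first at 22: fill all 4 ; 18 left.
Fill Ridge Plot second block (2 at 18) ; 16 left.
Low Meadow second at 14: fill all 12 ; 4 left.
4 remain; put them into Clay Flats first at 13.
Total = 31×8 + 26×2 + 23×9 + 22×4 + 18×2 + 14×12 + 13×4 = 851.

851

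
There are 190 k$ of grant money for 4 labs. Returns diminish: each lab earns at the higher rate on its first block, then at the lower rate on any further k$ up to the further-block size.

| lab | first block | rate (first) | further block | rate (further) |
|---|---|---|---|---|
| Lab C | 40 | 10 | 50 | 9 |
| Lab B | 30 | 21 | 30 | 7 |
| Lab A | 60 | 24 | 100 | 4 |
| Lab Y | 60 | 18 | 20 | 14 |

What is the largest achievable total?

Rank every tier by rate: Lab A/first 24 > Lab B/first 21 > Lab Y/first 18 > Lab Y/second 14 > Lab C/first 10 > Lab C/second 9 > Lab B/second 7 > Lab A/second 4.
Lab A/first (24): +60 ; 130 left.
Lab B first at 21: fill all 30 ; 100 left.
Fill Lab Y first block (60 at 18) ; 40 left.
Lab Y second at 14: fill all 20 ; 20 left.
Lab C first at 10: only 20 left, fill 20.
Total = 24×60 + 21×30 + 18×60 + 14×20 + 10×20 = 3630.

3630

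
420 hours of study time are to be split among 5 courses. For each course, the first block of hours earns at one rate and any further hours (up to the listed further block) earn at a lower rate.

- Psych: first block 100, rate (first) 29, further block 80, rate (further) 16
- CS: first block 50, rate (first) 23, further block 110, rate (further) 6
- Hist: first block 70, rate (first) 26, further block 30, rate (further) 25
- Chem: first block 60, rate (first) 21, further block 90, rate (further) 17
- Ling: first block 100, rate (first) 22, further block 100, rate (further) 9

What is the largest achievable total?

Treat each block as its own option and order by rate: Psych/first 29 > Hist/first 26 > Hist/second 25 > CS/first 23 > Ling/first 22 > Chem/first 21 > Chem/second 17 > Psych/second 16 > Ling/second 9 > CS/second 6.
Fill Psych first block (100 at 29) — 320 left.
Fill Hist first block (70 at 26) — 250 left.
Fill Hist second block (30 at 25) — 220 left.
Fill CS first block (50 at 23) — 170 left.
Ling/first (22): +100 — 70 left.
Fill Chem first block (60 at 21) — 10 left.
Chem second at 17: only 10 left, fill 10.
Total = 29×100 + 26×70 + 25×30 + 23×50 + 22×100 + 21×60 + 17×10 = 10250.

10250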